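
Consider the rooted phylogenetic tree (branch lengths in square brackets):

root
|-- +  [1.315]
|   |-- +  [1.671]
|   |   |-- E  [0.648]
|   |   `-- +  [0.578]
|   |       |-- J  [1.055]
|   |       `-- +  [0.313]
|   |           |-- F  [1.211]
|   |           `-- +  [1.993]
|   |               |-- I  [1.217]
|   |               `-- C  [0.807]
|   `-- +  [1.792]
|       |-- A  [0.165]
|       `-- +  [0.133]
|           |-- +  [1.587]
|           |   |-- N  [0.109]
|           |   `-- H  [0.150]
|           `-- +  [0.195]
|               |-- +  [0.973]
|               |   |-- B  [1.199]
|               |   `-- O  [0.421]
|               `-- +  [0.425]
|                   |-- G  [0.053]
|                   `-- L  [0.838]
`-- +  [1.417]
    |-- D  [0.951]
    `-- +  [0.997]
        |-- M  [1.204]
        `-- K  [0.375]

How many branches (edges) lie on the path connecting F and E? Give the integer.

4

The MRCA of F and E is the node subtending (E,(J,(F,(I,C)))).
From F up to that node: 3 branches. From E up to the same node: 1 branch. Total: 3 + 1 = 4.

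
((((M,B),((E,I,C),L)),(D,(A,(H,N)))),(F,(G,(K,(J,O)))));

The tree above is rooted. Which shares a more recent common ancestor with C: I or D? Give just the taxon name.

The MRCA of C and I subtends (E,I,C) (3 taxa).
The MRCA of C and D subtends (((M,B),((E,I,C),L)),(D,(A,(H,N)))) (10 taxa).
The first is nested inside the second, so C shares a more recent common ancestor with I.

I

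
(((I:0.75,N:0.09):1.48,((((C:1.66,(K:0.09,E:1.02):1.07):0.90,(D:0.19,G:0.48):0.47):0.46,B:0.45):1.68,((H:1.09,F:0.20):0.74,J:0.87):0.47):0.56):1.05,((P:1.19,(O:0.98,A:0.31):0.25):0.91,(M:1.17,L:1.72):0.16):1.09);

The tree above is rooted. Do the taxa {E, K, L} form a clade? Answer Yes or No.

No

The MRCA of the listed taxa is the root, so the smallest clade containing them is the whole tree.
That clade also contains A, B, C, D, F, G, H, I, J, M, N, O, P, which are not in the proposed group, so the group is not monophyletic.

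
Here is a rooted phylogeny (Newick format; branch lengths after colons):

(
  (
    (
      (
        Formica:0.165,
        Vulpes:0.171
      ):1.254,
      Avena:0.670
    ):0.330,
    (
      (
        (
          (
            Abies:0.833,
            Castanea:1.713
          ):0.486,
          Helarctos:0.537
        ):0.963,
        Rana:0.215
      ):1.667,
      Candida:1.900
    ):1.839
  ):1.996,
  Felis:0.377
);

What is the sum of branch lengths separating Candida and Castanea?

6.729

The path runs Candida → … → MRCA → … → Castanea; the MRCA is the node subtending ((((Abies,Castanea),Helarctos),Rana),Candida).
Branch lengths along that path: 1.900 + 1.667 + 0.963 + 0.486 + 1.713 = 6.729.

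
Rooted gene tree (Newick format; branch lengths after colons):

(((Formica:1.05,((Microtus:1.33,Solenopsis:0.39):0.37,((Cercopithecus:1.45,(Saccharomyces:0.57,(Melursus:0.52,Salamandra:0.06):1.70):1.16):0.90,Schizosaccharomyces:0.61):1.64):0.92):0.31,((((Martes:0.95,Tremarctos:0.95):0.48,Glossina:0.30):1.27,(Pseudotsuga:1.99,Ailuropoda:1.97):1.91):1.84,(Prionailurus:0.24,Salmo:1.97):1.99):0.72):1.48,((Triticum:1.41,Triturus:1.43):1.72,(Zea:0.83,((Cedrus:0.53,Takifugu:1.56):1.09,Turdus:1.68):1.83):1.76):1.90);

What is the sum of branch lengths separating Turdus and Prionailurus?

The path runs Turdus → … → MRCA → … → Prionailurus; the MRCA is the root of the tree.
Branch lengths along that path: 1.68 + 1.83 + 1.76 + 1.90 + 1.48 + 0.72 + 1.99 + 0.24 = 11.60.

11.60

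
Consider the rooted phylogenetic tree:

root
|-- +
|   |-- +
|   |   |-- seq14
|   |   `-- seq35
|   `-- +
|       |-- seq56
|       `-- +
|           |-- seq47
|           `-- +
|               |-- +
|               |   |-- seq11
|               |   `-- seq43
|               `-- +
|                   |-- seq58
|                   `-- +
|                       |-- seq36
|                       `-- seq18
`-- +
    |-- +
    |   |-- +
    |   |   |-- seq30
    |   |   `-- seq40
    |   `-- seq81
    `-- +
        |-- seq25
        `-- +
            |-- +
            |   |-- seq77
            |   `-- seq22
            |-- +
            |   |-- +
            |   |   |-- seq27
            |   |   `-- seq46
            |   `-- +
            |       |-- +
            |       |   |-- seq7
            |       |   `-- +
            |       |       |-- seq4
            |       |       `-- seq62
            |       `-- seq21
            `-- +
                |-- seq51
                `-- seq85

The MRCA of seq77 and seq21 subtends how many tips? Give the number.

10

The MRCA of seq77 and seq21 is the node subtending ((seq77,seq22),((seq27,seq46),((seq7,(seq4,seq62)),seq21)),(seq51,seq85)).
That clade contains 10 terminal taxa: seq21, seq22, seq27, seq4, seq46, seq51, seq62, seq7, seq77, seq85.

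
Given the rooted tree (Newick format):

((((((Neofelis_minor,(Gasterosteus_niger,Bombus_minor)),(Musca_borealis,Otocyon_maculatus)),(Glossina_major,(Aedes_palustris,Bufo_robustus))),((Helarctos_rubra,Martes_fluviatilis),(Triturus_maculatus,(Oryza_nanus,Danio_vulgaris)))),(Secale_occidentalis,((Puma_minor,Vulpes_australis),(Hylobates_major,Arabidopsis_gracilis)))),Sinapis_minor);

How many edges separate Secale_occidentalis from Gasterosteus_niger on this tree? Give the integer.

8

The MRCA of Secale_occidentalis and Gasterosteus_niger is the node subtending (((((Neofelis_minor,(Gasterosteus_niger,Bombus_minor)),(Musca_borealis,Otocyon_maculatus)),(Glossina_major,(Aedes_palustris,Bufo_robustus))),((Helarctos_rubra,Martes_fluviatilis),(Triturus_maculatus,(Oryza_nanus,Danio_vulgaris)))),(Secale_occidentalis,((Puma_minor,Vulpes_australis),(Hylobates_major,Arabidopsis_gracilis)))).
From Secale_occidentalis up to that node: 2 branches. From Gasterosteus_niger up to the same node: 6 branches. Total: 2 + 6 = 8.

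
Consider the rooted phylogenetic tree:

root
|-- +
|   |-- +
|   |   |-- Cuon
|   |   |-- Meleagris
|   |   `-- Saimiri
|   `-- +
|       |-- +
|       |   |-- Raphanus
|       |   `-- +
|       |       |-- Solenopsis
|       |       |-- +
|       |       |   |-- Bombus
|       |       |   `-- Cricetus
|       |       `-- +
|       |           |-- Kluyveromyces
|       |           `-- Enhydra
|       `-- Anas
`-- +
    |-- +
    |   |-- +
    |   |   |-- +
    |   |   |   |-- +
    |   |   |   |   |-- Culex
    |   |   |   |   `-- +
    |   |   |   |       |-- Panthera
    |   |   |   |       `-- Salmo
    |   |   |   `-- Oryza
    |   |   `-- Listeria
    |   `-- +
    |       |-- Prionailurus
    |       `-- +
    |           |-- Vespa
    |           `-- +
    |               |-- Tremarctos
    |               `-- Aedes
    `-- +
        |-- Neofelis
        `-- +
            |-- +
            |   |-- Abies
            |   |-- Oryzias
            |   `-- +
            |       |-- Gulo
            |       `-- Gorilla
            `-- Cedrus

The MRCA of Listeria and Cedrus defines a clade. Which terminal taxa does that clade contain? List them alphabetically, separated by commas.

Tracing Listeria: it sits inside (((Culex,(Panthera,Salmo)),Oryza),Listeria).
Tracing Cedrus: it sits inside ((Abies,Oryzias,(Gulo,Gorilla)),Cedrus).
The smallest clade enclosing both is (((((Culex,(Panthera,Salmo)),Oryza),Listeria),(Prionailurus,(Vespa,(Tremarctos,Aedes)))),(Neofelis,((Abies,Oryzias,(Gulo,Gorilla)),Cedrus))); the answer is its 15 terminal taxa in alphabetical order.

Abies, Aedes, Cedrus, Culex, Gorilla, Gulo, Listeria, Neofelis, Oryza, Oryzias, Panthera, Prionailurus, Salmo, Tremarctos, Vespa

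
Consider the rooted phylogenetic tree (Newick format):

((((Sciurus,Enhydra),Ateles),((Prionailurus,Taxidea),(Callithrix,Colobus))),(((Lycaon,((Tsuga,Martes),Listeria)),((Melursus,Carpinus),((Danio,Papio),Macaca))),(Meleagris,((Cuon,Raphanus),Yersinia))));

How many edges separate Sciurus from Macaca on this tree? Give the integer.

The MRCA of Sciurus and Macaca is the root of the tree.
From Sciurus up to that node: 4 branches. From Macaca up to the same node: 5 branches. Total: 4 + 5 = 9.

9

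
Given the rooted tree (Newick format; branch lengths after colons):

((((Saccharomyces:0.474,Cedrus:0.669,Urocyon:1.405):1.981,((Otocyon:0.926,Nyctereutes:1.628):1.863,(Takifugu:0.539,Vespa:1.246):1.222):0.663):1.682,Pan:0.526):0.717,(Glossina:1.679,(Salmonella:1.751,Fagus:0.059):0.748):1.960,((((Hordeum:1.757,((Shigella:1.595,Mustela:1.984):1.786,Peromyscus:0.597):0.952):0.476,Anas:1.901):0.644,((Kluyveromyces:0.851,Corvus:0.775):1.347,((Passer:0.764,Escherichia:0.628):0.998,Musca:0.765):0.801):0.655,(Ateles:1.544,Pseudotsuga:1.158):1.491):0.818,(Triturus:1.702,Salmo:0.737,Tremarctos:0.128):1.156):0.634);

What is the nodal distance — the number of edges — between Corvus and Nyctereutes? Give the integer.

10

The MRCA of Corvus and Nyctereutes is the root of the tree.
From Corvus up to that node: 5 branches. From Nyctereutes up to the same node: 5 branches. Total: 5 + 5 = 10.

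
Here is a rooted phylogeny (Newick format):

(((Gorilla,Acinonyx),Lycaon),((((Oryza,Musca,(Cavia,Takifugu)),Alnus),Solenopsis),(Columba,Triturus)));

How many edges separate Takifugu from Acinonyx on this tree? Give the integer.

9

The MRCA of Takifugu and Acinonyx is the root of the tree.
From Takifugu up to that node: 6 branches. From Acinonyx up to the same node: 3 branches. Total: 6 + 3 = 9.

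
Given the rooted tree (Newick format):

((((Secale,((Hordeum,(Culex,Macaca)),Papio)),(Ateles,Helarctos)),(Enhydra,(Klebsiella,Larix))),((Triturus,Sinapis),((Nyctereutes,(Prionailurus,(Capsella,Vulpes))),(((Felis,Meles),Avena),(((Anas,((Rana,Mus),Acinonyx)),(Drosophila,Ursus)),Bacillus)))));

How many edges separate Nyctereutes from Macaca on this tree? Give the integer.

The MRCA of Nyctereutes and Macaca is the root of the tree.
From Nyctereutes up to that node: 4 branches. From Macaca up to the same node: 7 branches. Total: 4 + 7 = 11.

11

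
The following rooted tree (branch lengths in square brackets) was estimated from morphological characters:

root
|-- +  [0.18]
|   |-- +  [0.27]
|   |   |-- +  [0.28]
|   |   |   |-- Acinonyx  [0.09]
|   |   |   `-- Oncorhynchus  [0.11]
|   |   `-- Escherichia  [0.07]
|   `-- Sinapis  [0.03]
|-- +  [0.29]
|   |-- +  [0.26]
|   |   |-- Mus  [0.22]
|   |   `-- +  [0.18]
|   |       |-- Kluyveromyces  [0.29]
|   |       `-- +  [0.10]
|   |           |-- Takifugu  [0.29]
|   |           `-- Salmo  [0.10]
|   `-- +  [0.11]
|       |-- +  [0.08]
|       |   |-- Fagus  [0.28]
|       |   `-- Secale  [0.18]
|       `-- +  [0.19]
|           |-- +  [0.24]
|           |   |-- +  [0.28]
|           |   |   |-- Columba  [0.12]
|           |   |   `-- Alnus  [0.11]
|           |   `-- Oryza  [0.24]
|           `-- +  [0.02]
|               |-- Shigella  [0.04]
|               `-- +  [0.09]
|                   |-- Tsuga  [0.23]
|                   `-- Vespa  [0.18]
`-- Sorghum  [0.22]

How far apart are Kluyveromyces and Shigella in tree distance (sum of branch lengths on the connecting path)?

1.09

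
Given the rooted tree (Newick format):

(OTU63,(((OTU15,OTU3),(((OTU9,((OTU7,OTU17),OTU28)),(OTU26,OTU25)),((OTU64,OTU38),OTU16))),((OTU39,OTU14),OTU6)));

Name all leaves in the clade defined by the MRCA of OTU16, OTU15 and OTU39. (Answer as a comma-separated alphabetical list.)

OTU14, OTU15, OTU16, OTU17, OTU25, OTU26, OTU28, OTU3, OTU38, OTU39, OTU6, OTU64, OTU7, OTU9

Tracing OTU16: it sits inside ((OTU64,OTU38),OTU16).
Tracing OTU15: it sits inside (OTU15,OTU3).
Tracing OTU39: it sits inside (OTU39,OTU14).
The smallest clade enclosing all 3 is (((OTU15,OTU3),(((OTU9,((OTU7,OTU17),OTU28)),(OTU26,OTU25)),((OTU64,OTU38),OTU16))),((OTU39,OTU14),OTU6)); the answer is its 14 terminal taxa in alphabetical order.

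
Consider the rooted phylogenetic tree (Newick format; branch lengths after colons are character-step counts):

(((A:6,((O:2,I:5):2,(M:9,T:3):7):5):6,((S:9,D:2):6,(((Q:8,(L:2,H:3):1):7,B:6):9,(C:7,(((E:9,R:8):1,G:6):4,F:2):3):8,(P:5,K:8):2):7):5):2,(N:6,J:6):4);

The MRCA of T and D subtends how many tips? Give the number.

18

The MRCA of T and D is the node subtending ((A,((O,I),(M,T))),((S,D),(((Q,(L,H)),B),(C,(((E,R),G),F)),(P,K)))).
That clade contains 18 terminal taxa: A, B, C, D, E, F, G, H, I, K, L, M, O, P, Q, R, S, T.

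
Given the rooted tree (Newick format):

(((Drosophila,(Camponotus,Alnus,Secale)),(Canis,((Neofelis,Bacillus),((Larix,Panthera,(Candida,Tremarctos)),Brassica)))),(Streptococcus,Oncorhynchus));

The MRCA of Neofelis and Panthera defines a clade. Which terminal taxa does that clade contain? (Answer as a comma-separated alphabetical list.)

Bacillus, Brassica, Candida, Larix, Neofelis, Panthera, Tremarctos

Tracing Neofelis: it sits inside (Neofelis,Bacillus).
Tracing Panthera: it sits inside (Larix,Panthera,(Candida,Tremarctos)).
The smallest clade enclosing both is ((Neofelis,Bacillus),((Larix,Panthera,(Candida,Tremarctos)),Brassica)); the answer is its 7 terminal taxa in alphabetical order.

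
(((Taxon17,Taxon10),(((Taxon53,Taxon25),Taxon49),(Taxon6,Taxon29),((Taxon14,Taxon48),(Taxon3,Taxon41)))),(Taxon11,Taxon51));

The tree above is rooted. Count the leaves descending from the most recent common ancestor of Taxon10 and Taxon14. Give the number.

The MRCA of Taxon10 and Taxon14 is the node subtending ((Taxon17,Taxon10),(((Taxon53,Taxon25),Taxon49),(Taxon6,Taxon29),((Taxon14,Taxon48),(Taxon3,Taxon41)))).
That clade contains 11 terminal taxa: Taxon10, Taxon14, Taxon17, Taxon25, Taxon29, Taxon3, Taxon41, Taxon48, Taxon49, Taxon53, Taxon6.

11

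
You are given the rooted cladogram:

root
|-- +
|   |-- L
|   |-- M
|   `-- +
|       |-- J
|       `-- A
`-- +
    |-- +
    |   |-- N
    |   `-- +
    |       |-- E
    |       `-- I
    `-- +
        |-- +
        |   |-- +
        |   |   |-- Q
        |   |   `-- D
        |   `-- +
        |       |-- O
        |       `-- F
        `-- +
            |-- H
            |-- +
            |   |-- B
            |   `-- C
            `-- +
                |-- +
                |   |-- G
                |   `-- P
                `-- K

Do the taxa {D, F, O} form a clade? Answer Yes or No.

No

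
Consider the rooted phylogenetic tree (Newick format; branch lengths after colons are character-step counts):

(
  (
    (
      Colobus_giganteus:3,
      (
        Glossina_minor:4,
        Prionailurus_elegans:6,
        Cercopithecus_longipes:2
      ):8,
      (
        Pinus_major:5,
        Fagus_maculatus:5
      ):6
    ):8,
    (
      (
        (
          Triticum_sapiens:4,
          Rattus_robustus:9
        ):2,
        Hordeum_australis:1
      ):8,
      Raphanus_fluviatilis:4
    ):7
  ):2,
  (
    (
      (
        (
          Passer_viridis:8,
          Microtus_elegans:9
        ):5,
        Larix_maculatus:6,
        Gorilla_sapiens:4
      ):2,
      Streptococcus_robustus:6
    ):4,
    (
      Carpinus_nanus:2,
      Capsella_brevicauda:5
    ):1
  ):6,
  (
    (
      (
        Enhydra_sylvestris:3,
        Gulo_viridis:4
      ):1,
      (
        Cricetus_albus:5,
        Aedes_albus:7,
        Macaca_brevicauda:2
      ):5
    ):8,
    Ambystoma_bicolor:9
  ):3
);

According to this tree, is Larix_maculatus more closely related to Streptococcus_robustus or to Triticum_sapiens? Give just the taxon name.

The MRCA of Larix_maculatus and Streptococcus_robustus subtends (((Passer_viridis,Microtus_elegans),Larix_maculatus,Gorilla_sapiens),Streptococcus_robustus) (5 taxa).
The MRCA of Larix_maculatus and Triticum_sapiens is the root, subtending the entire tree (23 taxa).
The first is nested inside the second, so Larix_maculatus shares a more recent common ancestor with Streptococcus_robustus.

Streptococcus_robustus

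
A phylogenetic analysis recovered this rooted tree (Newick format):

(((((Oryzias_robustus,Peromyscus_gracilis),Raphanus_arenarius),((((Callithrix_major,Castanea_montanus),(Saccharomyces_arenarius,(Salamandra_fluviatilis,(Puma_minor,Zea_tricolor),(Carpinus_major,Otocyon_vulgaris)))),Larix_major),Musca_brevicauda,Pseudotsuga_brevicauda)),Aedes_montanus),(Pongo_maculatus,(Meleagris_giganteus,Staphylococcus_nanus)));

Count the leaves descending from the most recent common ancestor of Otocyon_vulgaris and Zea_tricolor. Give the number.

5

The MRCA of Otocyon_vulgaris and Zea_tricolor is the node subtending (Salamandra_fluviatilis,(Puma_minor,Zea_tricolor),(Carpinus_major,Otocyon_vulgaris)).
That clade contains 5 terminal taxa: Carpinus_major, Otocyon_vulgaris, Puma_minor, Salamandra_fluviatilis, Zea_tricolor.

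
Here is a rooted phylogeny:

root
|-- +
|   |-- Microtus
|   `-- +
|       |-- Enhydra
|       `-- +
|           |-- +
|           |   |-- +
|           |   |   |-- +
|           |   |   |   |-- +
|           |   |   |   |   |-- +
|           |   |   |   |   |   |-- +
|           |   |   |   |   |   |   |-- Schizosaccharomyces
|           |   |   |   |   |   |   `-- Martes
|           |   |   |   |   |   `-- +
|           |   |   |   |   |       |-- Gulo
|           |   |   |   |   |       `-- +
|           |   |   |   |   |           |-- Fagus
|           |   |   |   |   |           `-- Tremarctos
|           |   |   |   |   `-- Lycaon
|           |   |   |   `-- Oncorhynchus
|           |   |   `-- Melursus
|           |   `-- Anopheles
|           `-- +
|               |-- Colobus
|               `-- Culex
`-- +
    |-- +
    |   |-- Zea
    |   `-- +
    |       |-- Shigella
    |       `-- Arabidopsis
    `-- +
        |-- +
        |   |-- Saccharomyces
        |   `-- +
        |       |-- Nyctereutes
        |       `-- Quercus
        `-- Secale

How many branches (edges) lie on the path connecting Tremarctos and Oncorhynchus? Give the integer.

6

The MRCA of Tremarctos and Oncorhynchus is the node subtending ((((Schizosaccharomyces,Martes),(Gulo,(Fagus,Tremarctos))),Lycaon),Oncorhynchus).
From Tremarctos up to that node: 5 branches. From Oncorhynchus up to the same node: 1 branch. Total: 5 + 1 = 6.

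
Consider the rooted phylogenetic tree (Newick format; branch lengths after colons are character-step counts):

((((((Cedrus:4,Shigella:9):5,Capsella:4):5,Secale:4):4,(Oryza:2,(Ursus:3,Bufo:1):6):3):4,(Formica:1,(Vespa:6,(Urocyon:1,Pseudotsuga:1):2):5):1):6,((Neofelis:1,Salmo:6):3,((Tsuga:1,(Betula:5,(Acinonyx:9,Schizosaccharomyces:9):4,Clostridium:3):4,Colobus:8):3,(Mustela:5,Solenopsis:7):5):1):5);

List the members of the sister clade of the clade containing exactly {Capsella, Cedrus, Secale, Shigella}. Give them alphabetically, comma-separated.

Bufo, Oryza, Ursus

The clade containing exactly {Capsella, Cedrus, Secale, Shigella} attaches to the tree at the node subtending ((((Cedrus,Shigella),Capsella),Secale),(Oryza,(Ursus,Bufo))).
The other lineage descending from that same node — the sister group — is (Oryza,(Ursus,Bufo)); its 3 tips in alphabetical order are the answer.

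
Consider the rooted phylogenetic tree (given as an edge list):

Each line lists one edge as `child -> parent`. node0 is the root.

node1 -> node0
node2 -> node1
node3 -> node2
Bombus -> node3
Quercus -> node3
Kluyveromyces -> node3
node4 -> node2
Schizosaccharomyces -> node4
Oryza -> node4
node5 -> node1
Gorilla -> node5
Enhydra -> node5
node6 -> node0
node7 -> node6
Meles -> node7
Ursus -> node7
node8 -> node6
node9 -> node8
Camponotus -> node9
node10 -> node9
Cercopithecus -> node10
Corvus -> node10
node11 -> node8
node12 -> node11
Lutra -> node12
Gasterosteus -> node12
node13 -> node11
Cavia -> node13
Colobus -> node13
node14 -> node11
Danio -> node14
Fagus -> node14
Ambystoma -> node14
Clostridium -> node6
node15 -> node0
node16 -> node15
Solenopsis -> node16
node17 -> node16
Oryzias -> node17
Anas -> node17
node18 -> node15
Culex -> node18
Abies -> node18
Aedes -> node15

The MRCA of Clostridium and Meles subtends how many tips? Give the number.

13

The MRCA of Clostridium and Meles is the node subtending ((Meles,Ursus),((Camponotus,(Cercopithecus,Corvus)),((Lutra,Gasterosteus),(Cavia,Colobus),(Danio,Fagus,Ambystoma))),Clostridium).
That clade contains 13 terminal taxa: Ambystoma, Camponotus, Cavia, Cercopithecus, Clostridium, Colobus, Corvus, Danio, Fagus, Gasterosteus, Lutra, Meles, Ursus.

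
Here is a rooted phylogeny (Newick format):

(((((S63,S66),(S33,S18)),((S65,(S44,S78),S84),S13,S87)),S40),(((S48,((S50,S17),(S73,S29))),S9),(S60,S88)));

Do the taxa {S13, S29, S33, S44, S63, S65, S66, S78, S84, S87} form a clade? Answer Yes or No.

No

The MRCA of the listed taxa is the root, so the smallest clade containing them is the whole tree.
That clade also contains S17, S18, S40, S48, S50, S60, S73, S88, S9, which are not in the proposed group, so the group is not monophyletic.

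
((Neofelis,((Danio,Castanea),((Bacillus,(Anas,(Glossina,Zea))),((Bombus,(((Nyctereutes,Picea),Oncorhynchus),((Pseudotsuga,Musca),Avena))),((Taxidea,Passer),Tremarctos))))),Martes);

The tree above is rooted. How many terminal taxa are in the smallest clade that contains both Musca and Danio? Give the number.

16

The MRCA of Musca and Danio is the node subtending ((Danio,Castanea),((Bacillus,(Anas,(Glossina,Zea))),((Bombus,(((Nyctereutes,Picea),Oncorhynchus),((Pseudotsuga,Musca),Avena))),((Taxidea,Passer),Tremarctos)))).
That clade contains 16 terminal taxa: Anas, Avena, Bacillus, Bombus, Castanea, Danio, Glossina, Musca, Nyctereutes, Oncorhynchus, Passer, Picea, Pseudotsuga, Taxidea, Tremarctos, Zea.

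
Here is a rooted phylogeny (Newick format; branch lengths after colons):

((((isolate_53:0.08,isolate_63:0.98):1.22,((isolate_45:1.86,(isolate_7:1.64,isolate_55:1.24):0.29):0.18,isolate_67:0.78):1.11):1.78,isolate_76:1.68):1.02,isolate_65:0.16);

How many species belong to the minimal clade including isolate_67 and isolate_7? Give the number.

4

The MRCA of isolate_67 and isolate_7 is the node subtending ((isolate_45,(isolate_7,isolate_55)),isolate_67).
That clade contains 4 terminal taxa: isolate_45, isolate_55, isolate_67, isolate_7.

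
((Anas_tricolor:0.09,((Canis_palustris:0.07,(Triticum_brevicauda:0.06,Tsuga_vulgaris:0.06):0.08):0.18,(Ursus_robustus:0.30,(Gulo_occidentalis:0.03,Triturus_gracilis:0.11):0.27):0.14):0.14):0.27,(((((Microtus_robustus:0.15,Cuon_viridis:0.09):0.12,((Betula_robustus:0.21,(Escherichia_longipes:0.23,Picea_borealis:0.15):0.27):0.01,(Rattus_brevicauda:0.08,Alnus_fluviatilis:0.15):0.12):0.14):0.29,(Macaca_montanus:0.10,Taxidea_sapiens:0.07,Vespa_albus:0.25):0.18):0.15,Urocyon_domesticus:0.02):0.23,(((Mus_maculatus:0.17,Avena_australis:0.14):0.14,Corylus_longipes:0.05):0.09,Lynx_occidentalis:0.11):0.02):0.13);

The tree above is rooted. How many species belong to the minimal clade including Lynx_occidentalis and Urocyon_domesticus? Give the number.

15

The MRCA of Lynx_occidentalis and Urocyon_domesticus is the node subtending (((((Microtus_robustus,Cuon_viridis),((Betula_robustus,(Escherichia_longipes,Picea_borealis)),(Rattus_brevicauda,Alnus_fluviatilis))),(Macaca_montanus,Taxidea_sapiens,Vespa_albus)),Urocyon_domesticus),(((Mus_maculatus,Avena_australis),Corylus_longipes),Lynx_occidentalis)).
That clade contains 15 terminal taxa: Alnus_fluviatilis, Avena_australis, Betula_robustus, Corylus_longipes, Cuon_viridis, Escherichia_longipes, Lynx_occidentalis, Macaca_montanus, Microtus_robustus, Mus_maculatus, Picea_borealis, Rattus_brevicauda, Taxidea_sapiens, Urocyon_domesticus, Vespa_albus.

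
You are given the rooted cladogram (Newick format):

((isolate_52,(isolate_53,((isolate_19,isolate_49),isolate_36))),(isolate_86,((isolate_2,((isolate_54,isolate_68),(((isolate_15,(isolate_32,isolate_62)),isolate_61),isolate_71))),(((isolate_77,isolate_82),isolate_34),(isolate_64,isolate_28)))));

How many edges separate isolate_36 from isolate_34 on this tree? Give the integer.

9

The MRCA of isolate_36 and isolate_34 is the root of the tree.
From isolate_36 up to that node: 4 branches. From isolate_34 up to the same node: 5 branches. Total: 4 + 5 = 9.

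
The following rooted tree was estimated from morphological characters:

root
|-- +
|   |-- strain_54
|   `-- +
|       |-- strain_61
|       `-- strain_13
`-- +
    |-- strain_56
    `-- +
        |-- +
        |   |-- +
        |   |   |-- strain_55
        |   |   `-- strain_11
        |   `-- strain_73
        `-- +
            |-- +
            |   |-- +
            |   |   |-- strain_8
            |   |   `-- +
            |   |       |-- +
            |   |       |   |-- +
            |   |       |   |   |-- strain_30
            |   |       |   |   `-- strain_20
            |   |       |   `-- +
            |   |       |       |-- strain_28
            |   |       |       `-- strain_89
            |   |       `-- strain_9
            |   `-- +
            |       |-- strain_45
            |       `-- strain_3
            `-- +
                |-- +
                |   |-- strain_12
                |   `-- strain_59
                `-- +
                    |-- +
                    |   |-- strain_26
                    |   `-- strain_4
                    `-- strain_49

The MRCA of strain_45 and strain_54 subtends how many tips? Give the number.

20

The MRCA of strain_45 and strain_54 is the root, so the clade is the entire tree.
That clade contains 20 terminal taxa: strain_11, strain_12, strain_13, strain_20, strain_26, strain_28, strain_3, strain_30, strain_4, strain_45, strain_49, strain_54, strain_55, strain_56, strain_59, strain_61, strain_73, strain_8, strain_89, strain_9.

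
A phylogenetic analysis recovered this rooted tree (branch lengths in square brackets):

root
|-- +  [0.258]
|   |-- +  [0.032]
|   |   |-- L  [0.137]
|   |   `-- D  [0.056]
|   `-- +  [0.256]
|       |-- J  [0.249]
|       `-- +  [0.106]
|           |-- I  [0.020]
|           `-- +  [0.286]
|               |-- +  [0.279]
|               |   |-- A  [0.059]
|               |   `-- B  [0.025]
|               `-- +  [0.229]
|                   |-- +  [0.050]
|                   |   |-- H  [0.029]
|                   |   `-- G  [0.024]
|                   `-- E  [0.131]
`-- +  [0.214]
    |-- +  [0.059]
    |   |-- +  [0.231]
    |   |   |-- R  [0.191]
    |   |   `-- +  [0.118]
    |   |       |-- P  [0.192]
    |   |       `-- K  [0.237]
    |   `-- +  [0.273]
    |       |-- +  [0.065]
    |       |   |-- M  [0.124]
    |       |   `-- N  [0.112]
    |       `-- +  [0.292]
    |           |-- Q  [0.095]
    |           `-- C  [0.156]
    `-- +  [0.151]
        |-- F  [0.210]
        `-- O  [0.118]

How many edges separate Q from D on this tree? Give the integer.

8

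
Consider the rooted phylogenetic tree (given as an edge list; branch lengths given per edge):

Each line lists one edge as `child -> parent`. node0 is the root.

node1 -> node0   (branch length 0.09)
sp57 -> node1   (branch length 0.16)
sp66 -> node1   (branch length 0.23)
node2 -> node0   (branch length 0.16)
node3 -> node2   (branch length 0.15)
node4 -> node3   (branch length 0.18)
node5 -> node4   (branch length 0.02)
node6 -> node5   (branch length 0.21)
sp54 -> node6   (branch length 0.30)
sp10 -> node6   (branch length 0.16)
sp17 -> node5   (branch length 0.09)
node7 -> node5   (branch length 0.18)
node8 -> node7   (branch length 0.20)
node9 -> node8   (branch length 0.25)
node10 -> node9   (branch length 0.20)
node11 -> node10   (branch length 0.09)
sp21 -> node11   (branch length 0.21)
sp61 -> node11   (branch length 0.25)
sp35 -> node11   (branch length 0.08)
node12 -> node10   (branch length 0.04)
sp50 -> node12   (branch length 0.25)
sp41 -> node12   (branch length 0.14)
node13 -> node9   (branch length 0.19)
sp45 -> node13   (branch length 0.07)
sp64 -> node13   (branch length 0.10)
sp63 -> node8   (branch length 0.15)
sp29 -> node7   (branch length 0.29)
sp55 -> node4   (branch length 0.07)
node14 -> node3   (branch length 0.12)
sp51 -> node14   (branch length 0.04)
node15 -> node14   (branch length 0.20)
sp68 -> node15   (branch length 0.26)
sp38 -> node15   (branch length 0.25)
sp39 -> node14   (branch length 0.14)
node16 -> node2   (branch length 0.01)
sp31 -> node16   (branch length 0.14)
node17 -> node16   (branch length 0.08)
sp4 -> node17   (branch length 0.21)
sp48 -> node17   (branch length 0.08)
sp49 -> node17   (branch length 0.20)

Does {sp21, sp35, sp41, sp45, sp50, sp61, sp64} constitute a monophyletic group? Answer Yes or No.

Yes

The most recent common ancestor of these taxa subtends (((sp21,sp61,sp35),(sp50,sp41)),(sp45,sp64)).
That clade has exactly 7 tips — every listed taxon and nothing else — so the group is monophyletic.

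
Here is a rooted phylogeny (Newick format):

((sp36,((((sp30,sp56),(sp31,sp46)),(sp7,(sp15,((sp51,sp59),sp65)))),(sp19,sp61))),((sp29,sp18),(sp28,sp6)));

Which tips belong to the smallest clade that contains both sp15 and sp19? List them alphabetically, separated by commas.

Tracing sp15: it sits inside (sp15,((sp51,sp59),sp65)).
Tracing sp19: it sits inside (sp19,sp61).
The smallest clade enclosing both is ((((sp30,sp56),(sp31,sp46)),(sp7,(sp15,((sp51,sp59),sp65)))),(sp19,sp61)); the answer is its 11 terminal taxa in alphabetical order.

sp15, sp19, sp30, sp31, sp46, sp51, sp56, sp59, sp61, sp65, sp7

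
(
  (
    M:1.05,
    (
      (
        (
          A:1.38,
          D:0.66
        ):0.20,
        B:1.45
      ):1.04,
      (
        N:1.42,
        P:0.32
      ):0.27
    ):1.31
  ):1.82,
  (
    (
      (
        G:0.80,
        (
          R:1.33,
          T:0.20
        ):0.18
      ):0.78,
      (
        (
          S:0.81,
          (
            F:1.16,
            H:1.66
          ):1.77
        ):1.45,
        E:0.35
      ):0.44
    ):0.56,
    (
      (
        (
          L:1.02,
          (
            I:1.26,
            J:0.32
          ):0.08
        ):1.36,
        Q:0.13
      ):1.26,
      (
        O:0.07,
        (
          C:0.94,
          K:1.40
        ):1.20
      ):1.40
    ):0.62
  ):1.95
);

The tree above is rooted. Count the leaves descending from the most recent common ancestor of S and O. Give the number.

14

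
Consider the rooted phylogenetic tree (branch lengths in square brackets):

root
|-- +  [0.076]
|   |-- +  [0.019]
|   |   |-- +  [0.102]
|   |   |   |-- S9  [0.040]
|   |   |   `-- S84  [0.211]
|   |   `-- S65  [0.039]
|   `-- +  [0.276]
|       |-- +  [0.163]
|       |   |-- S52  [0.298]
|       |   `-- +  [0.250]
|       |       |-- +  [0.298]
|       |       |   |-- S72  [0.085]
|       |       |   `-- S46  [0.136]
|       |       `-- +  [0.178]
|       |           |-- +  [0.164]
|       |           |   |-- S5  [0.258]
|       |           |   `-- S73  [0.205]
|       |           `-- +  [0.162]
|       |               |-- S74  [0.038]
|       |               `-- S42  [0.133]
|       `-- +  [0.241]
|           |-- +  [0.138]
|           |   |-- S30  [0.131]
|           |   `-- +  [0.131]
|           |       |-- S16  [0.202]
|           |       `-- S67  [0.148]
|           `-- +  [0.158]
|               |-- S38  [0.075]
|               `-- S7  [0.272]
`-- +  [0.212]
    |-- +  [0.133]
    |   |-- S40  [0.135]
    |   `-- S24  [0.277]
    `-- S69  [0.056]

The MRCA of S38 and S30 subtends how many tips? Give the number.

5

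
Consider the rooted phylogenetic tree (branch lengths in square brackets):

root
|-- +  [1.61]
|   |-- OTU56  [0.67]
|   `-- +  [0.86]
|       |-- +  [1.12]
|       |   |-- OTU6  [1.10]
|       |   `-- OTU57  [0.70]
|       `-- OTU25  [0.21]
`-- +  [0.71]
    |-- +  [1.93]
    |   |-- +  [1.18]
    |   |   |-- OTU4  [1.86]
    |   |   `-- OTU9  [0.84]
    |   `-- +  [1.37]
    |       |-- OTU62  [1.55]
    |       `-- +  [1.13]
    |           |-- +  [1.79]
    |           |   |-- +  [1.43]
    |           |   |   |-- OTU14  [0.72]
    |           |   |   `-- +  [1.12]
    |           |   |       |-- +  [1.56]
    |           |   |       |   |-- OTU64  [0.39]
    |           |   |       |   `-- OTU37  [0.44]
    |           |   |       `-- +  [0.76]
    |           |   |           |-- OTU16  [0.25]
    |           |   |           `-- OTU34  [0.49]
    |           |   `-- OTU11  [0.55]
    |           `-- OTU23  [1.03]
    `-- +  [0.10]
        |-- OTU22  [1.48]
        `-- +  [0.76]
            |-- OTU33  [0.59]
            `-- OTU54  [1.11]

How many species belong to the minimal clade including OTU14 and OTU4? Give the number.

10

The MRCA of OTU14 and OTU4 is the node subtending ((OTU4,OTU9),(OTU62,(((OTU14,((OTU64,OTU37),(OTU16,OTU34))),OTU11),OTU23))).
That clade contains 10 terminal taxa: OTU11, OTU14, OTU16, OTU23, OTU34, OTU37, OTU4, OTU62, OTU64, OTU9.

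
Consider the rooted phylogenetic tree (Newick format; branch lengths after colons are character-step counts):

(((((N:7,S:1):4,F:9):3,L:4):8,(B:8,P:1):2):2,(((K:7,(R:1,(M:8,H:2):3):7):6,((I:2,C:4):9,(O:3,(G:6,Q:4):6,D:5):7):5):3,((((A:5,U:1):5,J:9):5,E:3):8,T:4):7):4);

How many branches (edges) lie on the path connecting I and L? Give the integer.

8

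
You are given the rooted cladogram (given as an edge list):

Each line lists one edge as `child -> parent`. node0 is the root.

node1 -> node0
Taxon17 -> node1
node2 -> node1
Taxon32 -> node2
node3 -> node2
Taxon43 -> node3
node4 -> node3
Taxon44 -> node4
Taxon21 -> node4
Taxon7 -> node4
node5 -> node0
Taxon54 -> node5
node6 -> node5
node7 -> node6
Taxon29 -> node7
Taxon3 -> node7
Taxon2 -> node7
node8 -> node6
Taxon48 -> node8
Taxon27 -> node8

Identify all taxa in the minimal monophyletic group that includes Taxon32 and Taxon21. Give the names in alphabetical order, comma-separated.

Taxon21, Taxon32, Taxon43, Taxon44, Taxon7

Tracing Taxon32: it sits inside (Taxon32,(Taxon43,(Taxon44,Taxon21,Taxon7))).
Tracing Taxon21: it sits inside (Taxon44,Taxon21,Taxon7).
The smallest clade enclosing both is (Taxon32,(Taxon43,(Taxon44,Taxon21,Taxon7))); the answer is its 5 terminal taxa in alphabetical order.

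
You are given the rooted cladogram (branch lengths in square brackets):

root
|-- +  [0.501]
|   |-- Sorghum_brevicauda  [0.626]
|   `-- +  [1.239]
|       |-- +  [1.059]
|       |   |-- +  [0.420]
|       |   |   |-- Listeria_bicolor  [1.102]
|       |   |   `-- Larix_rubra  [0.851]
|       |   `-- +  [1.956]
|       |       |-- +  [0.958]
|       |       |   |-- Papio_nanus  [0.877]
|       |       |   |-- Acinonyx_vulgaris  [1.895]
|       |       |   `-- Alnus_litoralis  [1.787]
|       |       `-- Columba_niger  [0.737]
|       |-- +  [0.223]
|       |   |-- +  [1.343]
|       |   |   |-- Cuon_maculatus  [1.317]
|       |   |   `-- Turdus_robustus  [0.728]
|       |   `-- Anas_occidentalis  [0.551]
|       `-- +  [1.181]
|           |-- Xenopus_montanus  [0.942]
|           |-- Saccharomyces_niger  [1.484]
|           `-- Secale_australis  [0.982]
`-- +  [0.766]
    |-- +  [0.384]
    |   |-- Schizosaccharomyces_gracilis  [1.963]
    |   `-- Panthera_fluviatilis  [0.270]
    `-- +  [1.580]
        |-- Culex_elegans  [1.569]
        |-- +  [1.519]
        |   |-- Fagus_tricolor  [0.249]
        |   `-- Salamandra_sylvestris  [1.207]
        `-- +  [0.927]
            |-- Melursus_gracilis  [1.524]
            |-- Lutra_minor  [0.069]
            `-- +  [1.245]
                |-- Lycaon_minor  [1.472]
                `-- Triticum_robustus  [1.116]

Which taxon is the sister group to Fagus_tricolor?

Salamandra_sylvestris

Fagus_tricolor attaches to the tree at the node subtending (Fagus_tricolor,Salamandra_sylvestris).
The other lineage descending from that same node — the sister group — is the single tip Salamandra_sylvestris.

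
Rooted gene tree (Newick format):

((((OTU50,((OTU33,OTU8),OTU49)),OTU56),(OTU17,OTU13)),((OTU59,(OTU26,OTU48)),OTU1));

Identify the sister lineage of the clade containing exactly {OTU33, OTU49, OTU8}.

The clade containing exactly {OTU33, OTU49, OTU8} attaches to the tree at the node subtending (OTU50,((OTU33,OTU8),OTU49)).
The other lineage descending from that same node — the sister group — is the single tip OTU50.

OTU50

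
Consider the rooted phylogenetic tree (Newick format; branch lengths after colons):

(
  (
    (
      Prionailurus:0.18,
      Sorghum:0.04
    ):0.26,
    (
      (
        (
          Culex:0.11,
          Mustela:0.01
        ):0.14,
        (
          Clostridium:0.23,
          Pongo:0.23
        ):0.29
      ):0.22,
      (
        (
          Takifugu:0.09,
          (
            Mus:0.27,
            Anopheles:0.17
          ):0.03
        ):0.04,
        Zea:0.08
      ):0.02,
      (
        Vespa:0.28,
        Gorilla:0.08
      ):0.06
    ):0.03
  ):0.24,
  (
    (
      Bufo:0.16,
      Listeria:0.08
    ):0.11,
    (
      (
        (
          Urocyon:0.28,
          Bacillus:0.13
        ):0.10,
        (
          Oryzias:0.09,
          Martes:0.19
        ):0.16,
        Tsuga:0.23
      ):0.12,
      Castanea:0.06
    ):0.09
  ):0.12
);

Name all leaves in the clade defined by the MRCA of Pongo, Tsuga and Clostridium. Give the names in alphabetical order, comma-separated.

Anopheles, Bacillus, Bufo, Castanea, Clostridium, Culex, Gorilla, Listeria, Martes, Mus, Mustela, Oryzias, Pongo, Prionailurus, Sorghum, Takifugu, Tsuga, Urocyon, Vespa, Zea

Tracing Pongo: it sits inside (Clostridium,Pongo).
Tracing Tsuga: it sits inside ((Urocyon,Bacillus),(Oryzias,Martes),Tsuga).
Tracing Clostridium: it sits inside (Clostridium,Pongo).
The smallest clade enclosing all 3 is the whole tree (their MRCA is the root), so the answer is all 20 tips in alphabetical order.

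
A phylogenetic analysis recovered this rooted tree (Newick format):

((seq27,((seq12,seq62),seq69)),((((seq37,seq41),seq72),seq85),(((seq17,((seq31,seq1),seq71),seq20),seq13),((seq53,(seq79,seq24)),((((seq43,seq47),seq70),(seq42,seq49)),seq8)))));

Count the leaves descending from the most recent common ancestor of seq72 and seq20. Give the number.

19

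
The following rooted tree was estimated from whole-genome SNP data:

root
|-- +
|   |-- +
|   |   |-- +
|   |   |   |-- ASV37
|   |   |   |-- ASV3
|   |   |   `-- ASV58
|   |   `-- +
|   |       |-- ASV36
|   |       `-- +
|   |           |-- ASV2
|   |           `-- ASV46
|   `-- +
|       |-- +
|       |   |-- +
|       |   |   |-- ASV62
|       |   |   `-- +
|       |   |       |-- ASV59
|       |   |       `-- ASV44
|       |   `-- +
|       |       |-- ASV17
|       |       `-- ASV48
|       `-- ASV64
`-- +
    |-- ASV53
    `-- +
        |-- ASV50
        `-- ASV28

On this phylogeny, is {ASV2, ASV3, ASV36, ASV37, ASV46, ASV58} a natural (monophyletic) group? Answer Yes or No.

The most recent common ancestor of these taxa subtends ((ASV37,ASV3,ASV58),(ASV36,(ASV2,ASV46))).
That clade has exactly 6 tips — every listed taxon and nothing else — so the group is monophyletic.

Yes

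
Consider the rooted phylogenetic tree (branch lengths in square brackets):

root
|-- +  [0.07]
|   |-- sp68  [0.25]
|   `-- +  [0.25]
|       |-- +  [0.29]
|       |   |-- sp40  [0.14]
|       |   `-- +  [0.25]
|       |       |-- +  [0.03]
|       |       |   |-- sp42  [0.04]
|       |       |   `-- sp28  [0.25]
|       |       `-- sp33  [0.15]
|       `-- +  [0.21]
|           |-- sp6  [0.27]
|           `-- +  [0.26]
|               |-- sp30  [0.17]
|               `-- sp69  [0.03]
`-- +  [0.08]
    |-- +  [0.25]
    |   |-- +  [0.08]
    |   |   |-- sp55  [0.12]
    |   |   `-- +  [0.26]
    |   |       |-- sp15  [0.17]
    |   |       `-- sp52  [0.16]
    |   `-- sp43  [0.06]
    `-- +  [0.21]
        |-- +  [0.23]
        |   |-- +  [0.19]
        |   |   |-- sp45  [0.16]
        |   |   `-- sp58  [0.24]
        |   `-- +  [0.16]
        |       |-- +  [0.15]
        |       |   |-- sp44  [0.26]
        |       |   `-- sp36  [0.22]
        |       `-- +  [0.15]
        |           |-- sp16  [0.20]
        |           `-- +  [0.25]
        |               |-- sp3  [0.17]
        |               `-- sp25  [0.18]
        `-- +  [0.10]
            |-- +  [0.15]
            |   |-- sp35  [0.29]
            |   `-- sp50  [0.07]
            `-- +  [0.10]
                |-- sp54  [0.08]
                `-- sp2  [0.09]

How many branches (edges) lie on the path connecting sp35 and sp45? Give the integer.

The MRCA of sp35 and sp45 is the node subtending (((sp45,sp58),((sp44,sp36),(sp16,(sp3,sp25)))),((sp35,sp50),(sp54,sp2))).
From sp35 up to that node: 3 branches. From sp45 up to the same node: 3 branches. Total: 3 + 3 = 6.

6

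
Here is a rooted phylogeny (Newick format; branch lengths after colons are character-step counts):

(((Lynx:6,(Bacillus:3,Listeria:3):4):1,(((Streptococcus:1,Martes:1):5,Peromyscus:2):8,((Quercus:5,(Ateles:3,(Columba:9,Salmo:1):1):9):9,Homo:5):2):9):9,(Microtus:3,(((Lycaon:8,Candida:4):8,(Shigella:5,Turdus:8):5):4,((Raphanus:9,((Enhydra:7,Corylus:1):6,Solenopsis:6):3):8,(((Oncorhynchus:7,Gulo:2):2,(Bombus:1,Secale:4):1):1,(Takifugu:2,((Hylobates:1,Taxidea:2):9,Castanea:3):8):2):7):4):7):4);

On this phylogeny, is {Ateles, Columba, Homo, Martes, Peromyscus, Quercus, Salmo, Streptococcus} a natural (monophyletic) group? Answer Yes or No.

Yes

The most recent common ancestor of these taxa subtends (((Streptococcus,Martes),Peromyscus),((Quercus,(Ateles,(Columba,Salmo))),Homo)).
That clade has exactly 8 tips — every listed taxon and nothing else — so the group is monophyletic.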